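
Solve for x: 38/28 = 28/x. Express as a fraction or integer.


Setting up: 38/28 = 28/x
Cross multiply: 38 * x = 28 * 28
38x = 784
x = 784/38
x = 392/19

392/19


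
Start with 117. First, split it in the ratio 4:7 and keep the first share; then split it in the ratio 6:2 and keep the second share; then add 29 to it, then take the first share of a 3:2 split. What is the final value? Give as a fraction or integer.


Start with 117.
Step 1: Split 4:7, first share = 117 * 4/11 = 468/11
Step 2: Split 6:2, second share = 468/11 * 2/8 = 117/11
Step 3: Add 29: 117/11+29=436/11; split 3:2 first = 436/11*3/5 = 1308/55
Final result = 1308/55

1308/55


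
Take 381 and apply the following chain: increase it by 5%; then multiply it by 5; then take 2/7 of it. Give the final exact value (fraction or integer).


Start with 381.
Step 1: Increase by 5%: 381 * 105/100 = 8001/20
Step 2: Multiply by 5: 8001/20 * 5 = 8001/4
Step 3: Take 2/7: 8001/4 * 2/7 = 1143/2
Final result = 1143/2

1143/2


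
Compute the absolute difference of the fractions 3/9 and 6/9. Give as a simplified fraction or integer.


Simplify: 3/9 = 1/3 and 6/9 = 2/3
Find common denominator: LCD = 3
Convert: 1/3 and 2/3
Difference = |1 - 2|/3 = 1/3
Simplified = 1/3

1/3


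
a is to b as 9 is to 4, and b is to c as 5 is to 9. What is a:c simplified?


Given a:b = 9:4 and b:c = 5:9
Make b consistent. Multiply first ratio by 5: a:b = 45:20
Multiply second ratio by 4: b:c = 20:36
Now b = 20 in both, so a:b:c = 45:20:36
Therefore a:c = 45:36
Simplify by GCD: a:c = 5:4

5:4


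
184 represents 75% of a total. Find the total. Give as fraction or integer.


Given: 184 is 75% of the whole
Set up: 184 = 75/100 * whole
whole = 184 * 100 / 75
whole = 18400 / 75
whole = 736/3

736/3


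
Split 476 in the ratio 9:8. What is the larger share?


Total parts = 9 + 8 = 17
Value per part = 476 / 17 = 28
First share = 9 * 28 = 252
Second share = 8 * 28 = 224
Larger share = 252

252


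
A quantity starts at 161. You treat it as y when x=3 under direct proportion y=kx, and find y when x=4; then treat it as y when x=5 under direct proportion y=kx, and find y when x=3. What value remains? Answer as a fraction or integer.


Start with 161.
Step 1: Direct prop: k = (161)/3; new y = k*4 = 161*4/3 = 644/3
Step 2: Direct prop: k = (644/3)/5; new y = k*3 = 644/3*3/5 = 644/5
Final result = 644/5

644/5


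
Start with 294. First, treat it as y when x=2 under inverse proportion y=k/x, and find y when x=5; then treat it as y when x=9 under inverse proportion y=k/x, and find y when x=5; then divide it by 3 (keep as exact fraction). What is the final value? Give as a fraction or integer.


Start with 294.
Step 1: Inverse prop: k = (294)*2; new y = k/5 = 294*2/5 = 588/5
Step 2: Inverse prop: k = (588/5)*9; new y = k/5 = 588/5*9/5 = 5292/25
Step 3: Divide by 3: 5292/25 / 3 = 1764/25
Final result = 1764/25

1764/25


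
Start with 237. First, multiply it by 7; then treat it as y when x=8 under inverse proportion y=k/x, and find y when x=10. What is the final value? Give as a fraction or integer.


Start with 237.
Step 1: Multiply by 7: 237 * 7 = 1659
Step 2: Inverse prop: k = (1659)*8; new y = k/10 = 1659*8/10 = 6636/5
Final result = 6636/5

6636/5


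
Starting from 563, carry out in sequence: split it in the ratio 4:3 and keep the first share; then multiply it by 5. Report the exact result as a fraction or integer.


Start with 563.
Step 1: Split 4:3, first share = 563 * 4/7 = 2252/7
Step 2: Multiply by 5: 2252/7 * 5 = 11260/7
Final result = 11260/7

11260/7


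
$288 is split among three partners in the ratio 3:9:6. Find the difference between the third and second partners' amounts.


Total parts = 3 + 9 + 6 = 18
Value per part = 288 / 18 = 16
Shares: 3*16=48, 9*16=144, 6*16=96
Third share = 96, second share = 144
Difference = |96 - 144| = 48

48


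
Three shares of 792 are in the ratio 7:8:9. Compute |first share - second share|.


Total parts = 7 + 8 + 9 = 24
Value per part = 792 / 24 = 33
Shares: 7*33=231, 8*33=264, 9*33=297
First share = 231, second share = 264
Difference = |231 - 264| = 33

33


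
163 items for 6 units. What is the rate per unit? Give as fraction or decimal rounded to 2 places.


Total items = 163
Number of units = 6
Unit rate = 163 / 6
= 27.17 items per unit

27.17


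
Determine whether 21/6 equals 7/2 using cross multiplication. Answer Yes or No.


Cross multiply to check 21/6 = 7/2
Left cross product: 21 * 2 = 42
Right cross product: 6 * 7 = 42
42 = 42
Equal, so proportions match => Yes

Yes


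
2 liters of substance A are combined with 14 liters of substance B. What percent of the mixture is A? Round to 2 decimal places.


Volume of A = 2 L
Volume of B = 14 L
Total volume = 2 + 14 = 16 L
Percentage of A = (2/16) * 100
= 12.50%

12.50


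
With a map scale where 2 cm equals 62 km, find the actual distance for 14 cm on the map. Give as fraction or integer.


Map scale: 2 cm = 62 km
Measured distance on map = 14 cm
Set up proportion: 14 * 62 / 2
= 868 / 2
= 434 km

434


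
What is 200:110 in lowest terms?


Find GCD(200, 110)
GCD = 10
Divide both by 10: 200/10 = 20, 110/10 = 11
Simplified ratio = 20:11

20:11


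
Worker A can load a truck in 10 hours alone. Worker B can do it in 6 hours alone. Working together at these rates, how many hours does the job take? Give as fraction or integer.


Rate of A = 1/10 job per hour
Rate of B = 1/6 job per hour
Combined rate = 1/10 + 1/6
Find common denominator: (6 + 10)/(10*6) = 16/60
Combined rate = 4/15 job per hour
Time together = 1 / (4/15) = 15/4 hours

15/4


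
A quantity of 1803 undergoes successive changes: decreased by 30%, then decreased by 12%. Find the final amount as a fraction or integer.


Start: 1803
Step 1: decrease by 30% => multiply by 70/100
  1803 * 70/100 = 12621/10
Step 2: decrease by 12% => multiply by 88/100
  12621/10 * 88/100 = 138831/125
Final value = 138831/125

138831/125


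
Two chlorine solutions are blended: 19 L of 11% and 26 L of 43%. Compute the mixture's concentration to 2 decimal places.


Solute in mixture 1 = 11% of 19 L = 19*11/100 = 209/100 L
Solute in mixture 2 = 43% of 26 L = 26*43/100 = 559/50 L
Total solute = 209/100 + 559/50 = 1327/100 L
Total volume = 19 + 26 = 45 L
Final concentration = 1327/100/45 * 100 = 29.49%

29.49


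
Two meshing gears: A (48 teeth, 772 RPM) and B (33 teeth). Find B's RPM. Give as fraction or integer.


Gear ratio: teeth_A * RPM_A = teeth_B * RPM_B
48 * 772 = 33 * RPM_B
37056 = 33 * RPM_B
RPM_B = 37056 / 33
RPM_B = 12352/11

12352/11


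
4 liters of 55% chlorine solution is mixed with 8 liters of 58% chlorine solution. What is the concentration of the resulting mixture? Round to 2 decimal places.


Solute in mixture 1 = 55% of 4 L = 4*55/100 = 11/5 L
Solute in mixture 2 = 58% of 8 L = 8*58/100 = 116/25 L
Total solute = 11/5 + 116/25 = 171/25 L
Total volume = 4 + 8 = 12 L
Final concentration = 171/25/12 * 100 = 57.00%

57.00


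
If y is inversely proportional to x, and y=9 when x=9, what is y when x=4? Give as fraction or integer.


Inverse proportion: y = k/x
Find k: k = 9 * 9 = 81
Compute y at x=4: y = 81/4
y = 81/4

81/4


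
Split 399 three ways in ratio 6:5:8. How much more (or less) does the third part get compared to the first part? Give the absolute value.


Total parts = 6 + 5 + 8 = 19
Value per part = 399 / 19 = 21
Shares: 6*21=126, 5*21=105, 8*21=168
Third share = 168, first share = 126
Difference = |168 - 126| = 42

42


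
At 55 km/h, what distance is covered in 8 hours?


Using distance = speed * time
Speed = 55 km/h
Time = 8 hours
Distance = 55 * 8
= 440 km

440


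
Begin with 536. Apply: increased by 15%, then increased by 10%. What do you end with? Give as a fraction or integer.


Start: 536
Step 1: increase by 15% => multiply by 115/100
  536 * 115/100 = 3082/5
Step 2: increase by 10% => multiply by 110/100
  3082/5 * 110/100 = 16951/25
Final value = 16951/25

16951/25


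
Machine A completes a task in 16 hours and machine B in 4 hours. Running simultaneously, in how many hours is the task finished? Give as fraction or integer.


Rate of A = 1/16 job per hour
Rate of B = 1/4 job per hour
Combined rate = 1/16 + 1/4
Find common denominator: (4 + 16)/(16*4) = 20/64
Combined rate = 5/16 job per hour
Time together = 1 / (5/16) = 16/5 hours

16/5


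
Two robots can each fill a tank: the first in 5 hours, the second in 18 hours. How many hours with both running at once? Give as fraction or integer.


Rate of A = 1/5 job per hour
Rate of B = 1/18 job per hour
Combined rate = 1/5 + 1/18
Find common denominator: (18 + 5)/(5*18) = 23/90
Combined rate = 23/90 job per hour
Time together = 1 / (23/90) = 90/23 hours

90/23


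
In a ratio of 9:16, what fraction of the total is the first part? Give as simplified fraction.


Total parts = 9 + 16 = 25
First part fraction = 9/25
Simplify: 9/25 = 9/25

9/25


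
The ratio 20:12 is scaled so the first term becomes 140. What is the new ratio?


Original ratio: 20:12
First term target: 140
Scale factor = 140 / 20 = 7
Multiply second term: 12 * 7 = 84
Equivalent ratio = 140:84

140:84


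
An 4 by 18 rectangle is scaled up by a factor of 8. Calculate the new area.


Original dimensions: 4 x 18
Enlargement factor = 8
New width = 4 * 8 = 32
New height = 18 * 8 = 144
New area = 32 * 144 = 4608

4608


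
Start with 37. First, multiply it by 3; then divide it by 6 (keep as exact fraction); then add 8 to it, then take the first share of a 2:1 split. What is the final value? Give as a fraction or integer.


Start with 37.
Step 1: Multiply by 3: 37 * 3 = 111
Step 2: Divide by 6: 111 / 6 = 37/2
Step 3: Add 8: 37/2+8=53/2; split 2:1 first = 53/2*2/3 = 53/3
Final result = 53/3

53/3


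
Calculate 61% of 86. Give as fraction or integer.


Compute 61% of 86
Convert percentage: 61% = 61/100
Multiply: 86 * 61/100
= 5246/100
= 2623/50

2623/50


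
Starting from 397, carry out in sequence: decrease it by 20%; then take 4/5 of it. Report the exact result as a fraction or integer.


Start with 397.
Step 1: Decrease by 20%: 397 * 80/100 = 1588/5
Step 2: Take 4/5: 1588/5 * 4/5 = 6352/25
Final result = 6352/25

6352/25


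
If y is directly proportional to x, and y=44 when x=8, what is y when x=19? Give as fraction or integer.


Direct proportion: y = kx
Find k: k = 44/8 = 11/2
Compute y at x=19: y = 11/2 * 19
y = 209/2

209/2


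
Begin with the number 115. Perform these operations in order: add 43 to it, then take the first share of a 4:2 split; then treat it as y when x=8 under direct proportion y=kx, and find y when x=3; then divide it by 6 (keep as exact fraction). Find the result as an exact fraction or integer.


Start with 115.
Step 1: Add 43: 115+43=158; split 4:2 first = 158*4/6 = 316/3
Step 2: Direct prop: k = (316/3)/8; new y = k*3 = 316/3*3/8 = 79/2
Step 3: Divide by 6: 79/2 / 6 = 79/12
Final result = 79/12

79/12


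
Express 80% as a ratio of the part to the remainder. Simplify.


Part = 80%, Remainder = 20%
Ratio = 80:20
GCD(80, 20) = 20
Simplify: 4:1 = 4:1

4:1


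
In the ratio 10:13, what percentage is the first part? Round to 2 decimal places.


Total parts = 10 + 13 = 23
First part fraction = 10/23
Percentage = (10/23) * 100
= 0.434783 * 100
= 43.48%

43.48


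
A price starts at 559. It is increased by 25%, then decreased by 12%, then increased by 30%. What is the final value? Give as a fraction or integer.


Start: 559
Step 1: increase by 25% => multiply by 125/100
  559 * 125/100 = 2795/4
Step 2: decrease by 12% => multiply by 88/100
  2795/4 * 88/100 = 6149/10
Step 3: increase by 30% => multiply by 130/100
  6149/10 * 130/100 = 79937/100
Final value = 79937/100

79937/100


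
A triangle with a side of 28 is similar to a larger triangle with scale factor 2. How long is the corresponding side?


Similar triangles have proportional sides
Scale factor = 2
Smaller side = 28
Corresponding larger side = 28 * 2
= 56

56


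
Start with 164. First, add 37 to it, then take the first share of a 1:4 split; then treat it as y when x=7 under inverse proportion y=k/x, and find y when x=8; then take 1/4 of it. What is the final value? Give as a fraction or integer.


Start with 164.
Step 1: Add 37: 164+37=201; split 1:4 first = 201*1/5 = 201/5
Step 2: Inverse prop: k = (201/5)*7; new y = k/8 = 201/5*7/8 = 1407/40
Step 3: Take 1/4: 1407/40 * 1/4 = 1407/160
Final result = 1407/160

1407/160


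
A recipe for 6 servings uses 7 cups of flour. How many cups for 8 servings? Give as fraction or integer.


Original: 7 cups for 6 servings
Target servings = 8
Scaling factor = 8/6
New amount = 7 * 8/6
= 56/6
= 28/3 cups

28/3


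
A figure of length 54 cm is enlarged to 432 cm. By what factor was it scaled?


Original length = 54 cm
Scaled length = 432 cm
Scale factor = 432 / 54
= 8

8


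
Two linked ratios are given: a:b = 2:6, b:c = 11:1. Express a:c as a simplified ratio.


Given a:b = 2:6 and b:c = 11:1
Make b consistent. Multiply first ratio by 11: a:b = 22:66
Multiply second ratio by 6: b:c = 66:6
Now b = 66 in both, so a:b:c = 22:66:6
Therefore a:c = 22:6
Simplify by GCD: a:c = 11:3

11:3


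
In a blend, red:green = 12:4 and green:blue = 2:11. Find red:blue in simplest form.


Given a:b = 12:4 and b:c = 2:11
Make b consistent. Multiply first ratio by 2: a:b = 24:8
Multiply second ratio by 4: b:c = 8:44
Now b = 8 in both, so a:b:c = 24:8:44
Therefore a:c = 24:44
Simplify by GCD: a:c = 6:11

6:11


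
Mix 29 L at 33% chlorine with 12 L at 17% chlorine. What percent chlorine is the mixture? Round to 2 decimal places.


Solute in mixture 1 = 33% of 29 L = 29*33/100 = 957/100 L
Solute in mixture 2 = 17% of 12 L = 12*17/100 = 51/25 L
Total solute = 957/100 + 51/25 = 1161/100 L
Total volume = 29 + 12 = 41 L
Final concentration = 1161/100/41 * 100 = 28.32%

28.32


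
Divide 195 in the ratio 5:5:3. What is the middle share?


Ratio = 5:5:3
Total parts = 5 + 5 + 3 = 13
Value per part = 195 / 13 = 15
First share = 5 * 15 = 75
Middle share = 5 * 15 = 75
Third share = 3 * 15 = 45

75


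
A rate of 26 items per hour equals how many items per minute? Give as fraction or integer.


Converting from per hour to per minute
Rate = 26 items per hour
Divide by 60: 26/60
= 13/30 items per minute

13/30


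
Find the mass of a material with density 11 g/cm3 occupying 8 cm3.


Using mass = density * volume
Density = 11 g/cm3
Volume = 8 cm3
Mass = 11 * 8
= 88 g

88


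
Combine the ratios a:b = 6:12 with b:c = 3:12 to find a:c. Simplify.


Given a:b = 6:12 and b:c = 3:12
Make b consistent. Multiply first ratio by 3: a:b = 18:36
Multiply second ratio by 12: b:c = 36:144
Now b = 36 in both, so a:b:c = 18:36:144
Therefore a:c = 18:144
Simplify by GCD: a:c = 1:8

1:8


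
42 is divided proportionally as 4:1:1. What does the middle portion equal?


Ratio = 4:1:1
Total parts = 4 + 1 + 1 = 6
Value per part = 42 / 6 = 7
First share = 4 * 7 = 28
Middle share = 1 * 7 = 7
Third share = 1 * 7 = 7

7


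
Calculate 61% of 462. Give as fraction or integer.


Compute 61% of 462
Convert percentage: 61% = 61/100
Multiply: 462 * 61/100
= 28182/100
= 14091/50

14091/50


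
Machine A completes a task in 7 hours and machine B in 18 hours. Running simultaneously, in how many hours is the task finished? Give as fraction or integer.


Rate of A = 1/7 job per hour
Rate of B = 1/18 job per hour
Combined rate = 1/7 + 1/18
Find common denominator: (18 + 7)/(7*18) = 25/126
Combined rate = 25/126 job per hour
Time together = 1 / (25/126) = 126/25 hours

126/25


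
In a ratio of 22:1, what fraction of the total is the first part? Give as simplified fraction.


Total parts = 22 + 1 = 23
First part fraction = 22/23
Simplify: 22/23 = 22/23

22/23


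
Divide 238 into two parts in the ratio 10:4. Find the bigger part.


Total parts = 10 + 4 = 14
Value per part = 238 / 14 = 17
First share = 10 * 17 = 170
Second share = 4 * 17 = 68
Larger share = 170

170


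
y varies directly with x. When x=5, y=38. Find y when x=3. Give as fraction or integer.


Direct proportion: y = kx
Find k: k = 38/5 = 38/5
Compute y at x=3: y = 38/5 * 3
y = 114/5

114/5


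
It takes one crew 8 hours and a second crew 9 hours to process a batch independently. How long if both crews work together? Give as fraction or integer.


Rate of A = 1/8 job per hour
Rate of B = 1/9 job per hour
Combined rate = 1/8 + 1/9
Find common denominator: (9 + 8)/(8*9) = 17/72
Combined rate = 17/72 job per hour
Time together = 1 / (17/72) = 72/17 hours

72/17


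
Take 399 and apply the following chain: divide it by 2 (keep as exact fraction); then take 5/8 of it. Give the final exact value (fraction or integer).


Start with 399.
Step 1: Divide by 2: 399 / 2 = 399/2
Step 2: Take 5/8: 399/2 * 5/8 = 1995/16
Final result = 1995/16

1995/16


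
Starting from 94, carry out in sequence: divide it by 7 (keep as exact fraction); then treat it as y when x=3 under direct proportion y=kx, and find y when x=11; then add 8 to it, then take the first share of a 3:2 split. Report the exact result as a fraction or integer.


Start with 94.
Step 1: Divide by 7: 94 / 7 = 94/7
Step 2: Direct prop: k = (94/7)/3; new y = k*11 = 94/7*11/3 = 1034/21
Step 3: Add 8: 1034/21+8=1202/21; split 3:2 first = 1202/21*3/5 = 1202/35
Final result = 1202/35

1202/35


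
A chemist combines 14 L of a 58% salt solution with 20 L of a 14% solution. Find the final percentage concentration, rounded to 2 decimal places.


Solute in mixture 1 = 58% of 14 L = 14*58/100 = 203/25 L
Solute in mixture 2 = 14% of 20 L = 20*14/100 = 14/5 L
Total solute = 203/25 + 14/5 = 273/25 L
Total volume = 14 + 20 = 34 L
Final concentration = 273/25/34 * 100 = 32.12%

32.12


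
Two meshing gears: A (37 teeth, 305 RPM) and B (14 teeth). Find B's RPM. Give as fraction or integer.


Gear ratio: teeth_A * RPM_A = teeth_B * RPM_B
37 * 305 = 14 * RPM_B
11285 = 14 * RPM_B
RPM_B = 11285 / 14
RPM_B = 11285/14

11285/14


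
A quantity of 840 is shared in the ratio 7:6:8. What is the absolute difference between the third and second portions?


Total parts = 7 + 6 + 8 = 21
Value per part = 840 / 21 = 40
Shares: 7*40=280, 6*40=240, 8*40=320
Third share = 320, second share = 240
Difference = |320 - 240| = 80

80


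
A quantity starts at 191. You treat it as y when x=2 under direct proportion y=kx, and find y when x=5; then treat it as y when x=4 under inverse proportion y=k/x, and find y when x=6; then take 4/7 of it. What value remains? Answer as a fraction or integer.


Start with 191.
Step 1: Direct prop: k = (191)/2; new y = k*5 = 191*5/2 = 955/2
Step 2: Inverse prop: k = (955/2)*4; new y = k/6 = 955/2*4/6 = 955/3
Step 3: Take 4/7: 955/3 * 4/7 = 3820/21
Final result = 3820/21

3820/21


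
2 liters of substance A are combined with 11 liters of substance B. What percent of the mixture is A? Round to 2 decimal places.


Volume of A = 2 L
Volume of B = 11 L
Total volume = 2 + 11 = 13 L
Percentage of A = (2/13) * 100
= 15.38%

15.38


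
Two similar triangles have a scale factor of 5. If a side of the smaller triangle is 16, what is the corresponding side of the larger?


Similar triangles have proportional sides
Scale factor = 5
Smaller side = 16
Corresponding larger side = 16 * 5
= 80

80


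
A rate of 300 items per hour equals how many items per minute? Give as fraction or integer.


Converting from per hour to per minute
Rate = 300 items per hour
Divide by 60: 300/60
= 5 items per minute

5


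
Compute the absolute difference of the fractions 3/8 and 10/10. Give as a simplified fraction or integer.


Simplify: 3/8 = 3/8 and 10/10 = 1
Find common denominator: LCD = 8
Convert: 3/8 and 8/8
Difference = |3 - 8|/8 = 5/8
Simplified = 5/8

5/8


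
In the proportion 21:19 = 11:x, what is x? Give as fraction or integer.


Setting up: 21/19 = 11/x
Cross multiply: 21 * x = 19 * 11
21x = 209
x = 209/21
x = 209/21

209/21


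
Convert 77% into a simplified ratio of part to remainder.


Part = 77%, Remainder = 23%
Ratio = 77:23
GCD(77, 23) = 1
Simplify: 77:23 = 77:23

77:23


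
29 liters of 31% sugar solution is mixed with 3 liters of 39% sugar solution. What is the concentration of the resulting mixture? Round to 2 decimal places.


Solute in mixture 1 = 31% of 29 L = 29*31/100 = 899/100 L
Solute in mixture 2 = 39% of 3 L = 3*39/100 = 117/100 L
Total solute = 899/100 + 117/100 = 254/25 L
Total volume = 29 + 3 = 32 L
Final concentration = 254/25/32 * 100 = 31.75%

31.75


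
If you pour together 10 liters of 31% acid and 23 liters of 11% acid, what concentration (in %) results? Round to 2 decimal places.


Solute in mixture 1 = 31% of 10 L = 10*31/100 = 31/10 L
Solute in mixture 2 = 11% of 23 L = 23*11/100 = 253/100 L
Total solute = 31/10 + 253/100 = 563/100 L
Total volume = 10 + 23 = 33 L
Final concentration = 563/100/33 * 100 = 17.06%

17.06


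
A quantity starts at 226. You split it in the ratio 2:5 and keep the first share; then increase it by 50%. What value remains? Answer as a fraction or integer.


Start with 226.
Step 1: Split 2:5, first share = 226 * 2/7 = 452/7
Step 2: Increase by 50%: 452/7 * 150/100 = 678/7
Final result = 678/7

678/7


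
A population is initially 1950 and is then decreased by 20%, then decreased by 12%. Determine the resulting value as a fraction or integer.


Start: 1950
Step 1: decrease by 20% => multiply by 80/100
  1950 * 80/100 = 1560
Step 2: decrease by 12% => multiply by 88/100
  1560 * 88/100 = 6864/5
Final value = 6864/5

6864/5


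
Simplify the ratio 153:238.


Find GCD(153, 238)
GCD = 17
Divide both by 17: 153/17 = 9, 238/17 = 14
Simplified ratio = 9:14

9:14


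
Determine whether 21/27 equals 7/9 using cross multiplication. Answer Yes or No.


Cross multiply to check 21/27 = 7/9
Left cross product: 21 * 9 = 189
Right cross product: 27 * 7 = 189
189 = 189
Equal, so proportions match => Yes

Yes


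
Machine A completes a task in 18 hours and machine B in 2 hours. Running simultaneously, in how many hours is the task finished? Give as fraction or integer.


Rate of A = 1/18 job per hour
Rate of B = 1/2 job per hour
Combined rate = 1/18 + 1/2
Find common denominator: (2 + 18)/(18*2) = 20/36
Combined rate = 5/9 job per hour
Time together = 1 / (5/9) = 9/5 hours

9/5


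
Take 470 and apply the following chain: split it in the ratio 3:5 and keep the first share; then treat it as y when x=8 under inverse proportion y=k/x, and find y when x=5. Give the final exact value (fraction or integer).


Start with 470.
Step 1: Split 3:5, first share = 470 * 3/8 = 705/4
Step 2: Inverse prop: k = (705/4)*8; new y = k/5 = 705/4*8/5 = 282
Final result = 282

282


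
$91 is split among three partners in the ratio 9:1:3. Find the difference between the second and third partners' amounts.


Total parts = 9 + 1 + 3 = 13
Value per part = 91 / 13 = 7
Shares: 9*7=63, 1*7=7, 3*7=21
Second share = 7, third share = 21
Difference = |7 - 21| = 14

14


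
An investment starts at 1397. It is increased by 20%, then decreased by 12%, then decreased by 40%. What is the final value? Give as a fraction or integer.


Start: 1397
Step 1: increase by 20% => multiply by 120/100
  1397 * 120/100 = 8382/5
Step 2: decrease by 12% => multiply by 88/100
  8382/5 * 88/100 = 184404/125
Step 3: decrease by 40% => multiply by 60/100
  184404/125 * 60/100 = 553212/625
Final value = 553212/625

553212/625


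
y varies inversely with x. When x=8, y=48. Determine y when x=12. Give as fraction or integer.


Inverse proportion: y = k/x
Find k: k = 8 * 48 = 384
Compute y at x=12: y = 384/12
y = 32

32


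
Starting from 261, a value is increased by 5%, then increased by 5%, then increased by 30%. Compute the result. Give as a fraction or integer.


Start: 261
Step 1: increase by 5% => multiply by 105/100
  261 * 105/100 = 5481/20
Step 2: increase by 5% => multiply by 105/100
  5481/20 * 105/100 = 115101/400
Step 3: increase by 30% => multiply by 130/100
  115101/400 * 130/100 = 1496313/4000
Final value = 1496313/4000

1496313/4000


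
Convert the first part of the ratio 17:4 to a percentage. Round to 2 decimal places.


Total parts = 17 + 4 = 21
First part fraction = 17/21
Percentage = (17/21) * 100
= 0.809524 * 100
= 80.95%

80.95


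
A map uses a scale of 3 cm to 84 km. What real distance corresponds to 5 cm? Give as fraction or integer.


Map scale: 3 cm = 84 km
Measured distance on map = 5 cm
Set up proportion: 5 * 84 / 3
= 420 / 3
= 140 km

140


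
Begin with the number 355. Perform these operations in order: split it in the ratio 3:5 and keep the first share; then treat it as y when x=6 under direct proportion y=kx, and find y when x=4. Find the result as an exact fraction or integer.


Start with 355.
Step 1: Split 3:5, first share = 355 * 3/8 = 1065/8
Step 2: Direct prop: k = (1065/8)/6; new y = k*4 = 1065/8*4/6 = 355/4
Final result = 355/4

355/4


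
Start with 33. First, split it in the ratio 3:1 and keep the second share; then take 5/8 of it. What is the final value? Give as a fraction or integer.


Start with 33.
Step 1: Split 3:1, second share = 33 * 1/4 = 33/4
Step 2: Take 5/8: 33/4 * 5/8 = 165/32
Final result = 165/32

165/32


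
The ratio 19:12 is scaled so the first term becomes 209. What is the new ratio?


Original ratio: 19:12
First term target: 209
Scale factor = 209 / 19 = 11
Multiply second term: 12 * 11 = 132
Equivalent ratio = 209:132

209:132


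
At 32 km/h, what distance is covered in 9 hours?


Using distance = speed * time
Speed = 32 km/h
Time = 9 hours
Distance = 32 * 9
= 288 km

288


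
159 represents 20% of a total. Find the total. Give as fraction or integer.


Given: 159 is 20% of the whole
Set up: 159 = 20/100 * whole
whole = 159 * 100 / 20
whole = 15900 / 20
whole = 795

795


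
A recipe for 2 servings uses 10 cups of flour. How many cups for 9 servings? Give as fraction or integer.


Original: 10 cups for 2 servings
Target servings = 9
Scaling factor = 9/2
New amount = 10 * 9/2
= 90/2
= 45 cups

45


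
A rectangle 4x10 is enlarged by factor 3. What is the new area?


Original dimensions: 4 x 10
Enlargement factor = 3
New width = 4 * 3 = 12
New height = 10 * 3 = 30
New area = 12 * 30 = 360

360


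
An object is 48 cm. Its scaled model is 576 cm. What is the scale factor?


Original length = 48 cm
Scaled length = 576 cm
Scale factor = 576 / 48
= 12

12


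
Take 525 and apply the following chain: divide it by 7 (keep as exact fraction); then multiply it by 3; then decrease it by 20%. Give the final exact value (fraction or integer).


Start with 525.
Step 1: Divide by 7: 525 / 7 = 75
Step 2: Multiply by 3: 75 * 3 = 225
Step 3: Decrease by 20%: 225 * 80/100 = 180
Final result = 180

180


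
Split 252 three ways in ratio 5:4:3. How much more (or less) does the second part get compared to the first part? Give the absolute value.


Total parts = 5 + 4 + 3 = 12
Value per part = 252 / 12 = 21
Shares: 5*21=105, 4*21=84, 3*21=63
Second share = 84, first share = 105
Difference = |84 - 105| = 21

21


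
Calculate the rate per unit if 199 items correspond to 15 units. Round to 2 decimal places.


Total items = 199
Number of units = 15
Unit rate = 199 / 15
= 13.27 items per unit

13.27


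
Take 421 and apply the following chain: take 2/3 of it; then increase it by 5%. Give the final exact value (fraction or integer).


Start with 421.
Step 1: Take 2/3: 421 * 2/3 = 842/3
Step 2: Increase by 5%: 842/3 * 105/100 = 2947/10
Final result = 2947/10

2947/10


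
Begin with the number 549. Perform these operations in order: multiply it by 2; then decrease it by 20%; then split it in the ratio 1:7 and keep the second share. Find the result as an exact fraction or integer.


Start with 549.
Step 1: Multiply by 2: 549 * 2 = 1098
Step 2: Decrease by 20%: 1098 * 80/100 = 4392/5
Step 3: Split 1:7, second share = 4392/5 * 7/8 = 3843/5
Final result = 3843/5

3843/5


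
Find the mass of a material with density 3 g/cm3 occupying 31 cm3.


Using mass = density * volume
Density = 3 g/cm3
Volume = 31 cm3
Mass = 3 * 31
= 93 g

93


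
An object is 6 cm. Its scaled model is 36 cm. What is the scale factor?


Original length = 6 cm
Scaled length = 36 cm
Scale factor = 36 / 6
= 6

6


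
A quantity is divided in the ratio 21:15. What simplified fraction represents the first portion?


Total parts = 21 + 15 = 36
First part fraction = 21/36
Simplify: 21/36 = 7/12

7/12


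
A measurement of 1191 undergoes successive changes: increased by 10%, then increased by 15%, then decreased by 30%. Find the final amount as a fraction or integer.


Start: 1191
Step 1: increase by 10% => multiply by 110/100
  1191 * 110/100 = 13101/10
Step 2: increase by 15% => multiply by 115/100
  13101/10 * 115/100 = 301323/200
Step 3: decrease by 30% => multiply by 70/100
  301323/200 * 70/100 = 2109261/2000
Final value = 2109261/2000

2109261/2000


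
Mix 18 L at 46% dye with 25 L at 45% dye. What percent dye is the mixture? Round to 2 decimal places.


Solute in mixture 1 = 46% of 18 L = 18*46/100 = 207/25 L
Solute in mixture 2 = 45% of 25 L = 25*45/100 = 45/4 L
Total solute = 207/25 + 45/4 = 1953/100 L
Total volume = 18 + 25 = 43 L
Final concentration = 1953/100/43 * 100 = 45.42%

45.42


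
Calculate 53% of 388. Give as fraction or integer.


Compute 53% of 388
Convert percentage: 53% = 53/100
Multiply: 388 * 53/100
= 20564/100
= 5141/25

5141/25


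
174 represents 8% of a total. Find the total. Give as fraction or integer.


Given: 174 is 8% of the whole
Set up: 174 = 8/100 * whole
whole = 174 * 100 / 8
whole = 17400 / 8
whole = 2175

2175


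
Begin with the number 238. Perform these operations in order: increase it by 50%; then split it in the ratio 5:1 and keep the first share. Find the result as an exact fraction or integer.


Start with 238.
Step 1: Increase by 50%: 238 * 150/100 = 357
Step 2: Split 5:1, first share = 357 * 5/6 = 595/2
Final result = 595/2

595/2


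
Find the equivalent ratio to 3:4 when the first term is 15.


Original ratio: 3:4
First term target: 15
Scale factor = 15 / 3 = 5
Multiply second term: 4 * 5 = 20
Equivalent ratio = 15:20

15:20


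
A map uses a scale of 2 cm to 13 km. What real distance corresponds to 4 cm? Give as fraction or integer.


Map scale: 2 cm = 13 km
Measured distance on map = 4 cm
Set up proportion: 4 * 13 / 2
= 52 / 2
= 26 km

26


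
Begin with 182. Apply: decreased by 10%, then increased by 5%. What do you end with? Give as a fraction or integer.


Start: 182
Step 1: decrease by 10% => multiply by 90/100
  182 * 90/100 = 819/5
Step 2: increase by 5% => multiply by 105/100
  819/5 * 105/100 = 17199/100
Final value = 17199/100

17199/100


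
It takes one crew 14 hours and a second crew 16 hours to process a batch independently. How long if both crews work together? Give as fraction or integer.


Rate of A = 1/14 job per hour
Rate of B = 1/16 job per hour
Combined rate = 1/14 + 1/16
Find common denominator: (16 + 14)/(14*16) = 30/224
Combined rate = 15/112 job per hour
Time together = 1 / (15/112) = 112/15 hours

112/15


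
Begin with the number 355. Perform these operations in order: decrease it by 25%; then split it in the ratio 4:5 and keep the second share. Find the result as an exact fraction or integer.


Start with 355.
Step 1: Decrease by 25%: 355 * 75/100 = 1065/4
Step 2: Split 4:5, second share = 1065/4 * 5/9 = 1775/12
Final result = 1775/12

1775/12


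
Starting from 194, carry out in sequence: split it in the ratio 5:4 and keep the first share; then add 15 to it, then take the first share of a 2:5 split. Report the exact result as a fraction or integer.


Start with 194.
Step 1: Split 5:4, first share = 194 * 5/9 = 970/9
Step 2: Add 15: 970/9+15=1105/9; split 2:5 first = 1105/9*2/7 = 2210/63
Final result = 2210/63

2210/63


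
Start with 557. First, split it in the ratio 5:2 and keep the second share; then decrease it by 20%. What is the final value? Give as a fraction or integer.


Start with 557.
Step 1: Split 5:2, second share = 557 * 2/7 = 1114/7
Step 2: Decrease by 20%: 1114/7 * 80/100 = 4456/35
Final result = 4456/35

4456/35


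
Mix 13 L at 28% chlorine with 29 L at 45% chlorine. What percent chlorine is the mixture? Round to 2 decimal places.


Solute in mixture 1 = 28% of 13 L = 13*28/100 = 91/25 L
Solute in mixture 2 = 45% of 29 L = 29*45/100 = 261/20 L
Total solute = 91/25 + 261/20 = 1669/100 L
Total volume = 13 + 29 = 42 L
Final concentration = 1669/100/42 * 100 = 39.74%

39.74


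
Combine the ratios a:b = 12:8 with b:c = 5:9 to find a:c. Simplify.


Given a:b = 12:8 and b:c = 5:9
Make b consistent. Multiply first ratio by 5: a:b = 60:40
Multiply second ratio by 8: b:c = 40:72
Now b = 40 in both, so a:b:c = 60:40:72
Therefore a:c = 60:72
Simplify by GCD: a:c = 5:6

5:6


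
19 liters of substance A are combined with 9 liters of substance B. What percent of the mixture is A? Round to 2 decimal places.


Volume of A = 19 L
Volume of B = 9 L
Total volume = 19 + 9 = 28 L
Percentage of A = (19/28) * 100
= 67.86%

67.86


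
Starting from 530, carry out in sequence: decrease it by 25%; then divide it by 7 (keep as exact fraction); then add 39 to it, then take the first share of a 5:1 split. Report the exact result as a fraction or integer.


Start with 530.
Step 1: Decrease by 25%: 530 * 75/100 = 795/2
Step 2: Divide by 7: 795/2 / 7 = 795/14
Step 3: Add 39: 795/14+39=1341/14; split 5:1 first = 1341/14*5/6 = 2235/28
Final result = 2235/28

2235/28


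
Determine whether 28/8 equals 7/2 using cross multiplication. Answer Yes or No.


Cross multiply to check 28/8 = 7/2
Left cross product: 28 * 2 = 56
Right cross product: 8 * 7 = 56
56 = 56
Equal, so proportions match => Yes

Yes


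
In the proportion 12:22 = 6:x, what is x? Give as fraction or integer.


Setting up: 12/22 = 6/x
Cross multiply: 12 * x = 22 * 6
12x = 132
x = 132/12
x = 11

11


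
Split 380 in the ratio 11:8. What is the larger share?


Total parts = 11 + 8 = 19
Value per part = 380 / 19 = 20
First share = 11 * 20 = 220
Second share = 8 * 20 = 160
Larger share = 220

220


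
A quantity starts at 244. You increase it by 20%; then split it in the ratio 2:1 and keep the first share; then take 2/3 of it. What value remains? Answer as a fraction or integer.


Start with 244.
Step 1: Increase by 20%: 244 * 120/100 = 1464/5
Step 2: Split 2:1, first share = 1464/5 * 2/3 = 976/5
Step 3: Take 2/3: 976/5 * 2/3 = 1952/15
Final result = 1952/15

1952/15


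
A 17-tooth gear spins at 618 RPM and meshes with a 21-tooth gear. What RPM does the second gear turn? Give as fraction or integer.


Gear ratio: teeth_A * RPM_A = teeth_B * RPM_B
17 * 618 = 21 * RPM_B
10506 = 21 * RPM_B
RPM_B = 10506 / 21
RPM_B = 3502/7

3502/7


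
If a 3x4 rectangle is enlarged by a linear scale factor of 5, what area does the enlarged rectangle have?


Original dimensions: 3 x 4
Enlargement factor = 5
New width = 3 * 5 = 15
New height = 4 * 5 = 20
New area = 15 * 20 = 300

300


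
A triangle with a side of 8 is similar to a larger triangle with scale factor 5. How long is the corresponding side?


Similar triangles have proportional sides
Scale factor = 5
Smaller side = 8
Corresponding larger side = 8 * 5
= 40

40


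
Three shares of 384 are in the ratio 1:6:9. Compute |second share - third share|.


Total parts = 1 + 6 + 9 = 16
Value per part = 384 / 16 = 24
Shares: 1*24=24, 6*24=144, 9*24=216
Second share = 144, third share = 216
Difference = |144 - 216| = 72

72


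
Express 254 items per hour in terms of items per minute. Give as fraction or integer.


Converting from per hour to per minute
Rate = 254 items per hour
Divide by 60: 254/60
= 127/30 items per minute

127/30


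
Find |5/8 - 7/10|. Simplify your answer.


Simplify: 5/8 = 5/8 and 7/10 = 7/10
Find common denominator: LCD = 40
Convert: 25/40 and 28/40
Difference = |25 - 28|/40 = 3/40
Simplified = 3/40

3/40


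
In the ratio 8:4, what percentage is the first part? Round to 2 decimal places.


Total parts = 8 + 4 = 12
First part fraction = 8/12
Percentage = (8/12) * 100
= 0.666667 * 100
= 66.67%

66.67


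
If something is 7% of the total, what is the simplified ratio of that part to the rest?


Part = 7%, Remainder = 93%
Ratio = 7:93
GCD(7, 93) = 1
Simplify: 7:93 = 7:93

7:93


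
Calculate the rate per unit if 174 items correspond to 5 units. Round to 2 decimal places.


Total items = 174
Number of units = 5
Unit rate = 174 / 5
= 34.80 items per unit

34.80


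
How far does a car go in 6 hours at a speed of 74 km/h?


Using distance = speed * time
Speed = 74 km/h
Time = 6 hours
Distance = 74 * 6
= 444 km

444


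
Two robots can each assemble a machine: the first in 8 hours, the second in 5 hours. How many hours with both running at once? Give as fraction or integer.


Rate of A = 1/8 job per hour
Rate of B = 1/5 job per hour
Combined rate = 1/8 + 1/5
Find common denominator: (5 + 8)/(8*5) = 13/40
Combined rate = 13/40 job per hour
Time together = 1 / (13/40) = 40/13 hours

40/13


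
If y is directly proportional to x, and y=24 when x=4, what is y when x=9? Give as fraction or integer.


Direct proportion: y = kx
Find k: k = 24/4 = 6
Compute y at x=9: y = 6 * 9
y = 54

54


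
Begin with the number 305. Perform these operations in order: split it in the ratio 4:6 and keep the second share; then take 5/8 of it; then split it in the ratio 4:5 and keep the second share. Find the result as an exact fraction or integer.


Start with 305.
Step 1: Split 4:6, second share = 305 * 6/10 = 183
Step 2: Take 5/8: 183 * 5/8 = 915/8
Step 3: Split 4:5, second share = 915/8 * 5/9 = 1525/24
Final result = 1525/24

1525/24


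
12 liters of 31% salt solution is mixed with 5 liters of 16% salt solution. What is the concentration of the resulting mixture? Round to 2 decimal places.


Solute in mixture 1 = 31% of 12 L = 12*31/100 = 93/25 L
Solute in mixture 2 = 16% of 5 L = 5*16/100 = 4/5 L
Total solute = 93/25 + 4/5 = 113/25 L
Total volume = 12 + 5 = 17 L
Final concentration = 113/25/17 * 100 = 26.59%

26.59


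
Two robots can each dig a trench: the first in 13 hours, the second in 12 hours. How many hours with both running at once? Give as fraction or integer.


Rate of A = 1/13 job per hour
Rate of B = 1/12 job per hour
Combined rate = 1/13 + 1/12
Find common denominator: (12 + 13)/(13*12) = 25/156
Combined rate = 25/156 job per hour
Time together = 1 / (25/156) = 156/25 hours

156/25


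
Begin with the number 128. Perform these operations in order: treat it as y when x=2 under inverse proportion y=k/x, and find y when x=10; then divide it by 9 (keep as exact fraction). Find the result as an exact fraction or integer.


Start with 128.
Step 1: Inverse prop: k = (128)*2; new y = k/10 = 128*2/10 = 128/5
Step 2: Divide by 9: 128/5 / 9 = 128/45
Final result = 128/45

128/45


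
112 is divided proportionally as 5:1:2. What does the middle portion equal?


Ratio = 5:1:2
Total parts = 5 + 1 + 2 = 8
Value per part = 112 / 8 = 14
First share = 5 * 14 = 70
Middle share = 1 * 14 = 14
Third share = 2 * 14 = 28

14


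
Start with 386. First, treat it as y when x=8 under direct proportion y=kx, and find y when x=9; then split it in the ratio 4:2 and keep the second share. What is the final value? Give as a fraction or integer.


Start with 386.
Step 1: Direct prop: k = (386)/8; new y = k*9 = 386*9/8 = 1737/4
Step 2: Split 4:2, second share = 1737/4 * 2/6 = 579/4
Final result = 579/4

579/4


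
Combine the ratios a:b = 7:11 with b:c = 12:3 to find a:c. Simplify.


Given a:b = 7:11 and b:c = 12:3
Make b consistent. Multiply first ratio by 12: a:b = 84:132
Multiply second ratio by 11: b:c = 132:33
Now b = 132 in both, so a:b:c = 84:132:33
Therefore a:c = 84:33
Simplify by GCD: a:c = 28:11

28:11
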